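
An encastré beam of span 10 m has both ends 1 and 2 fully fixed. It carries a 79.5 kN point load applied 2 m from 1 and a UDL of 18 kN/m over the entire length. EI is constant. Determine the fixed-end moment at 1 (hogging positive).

Release both end moments; the primary structure is a simply-supported span 12 with redundants M_1 and M_2.
End rotations of the released simple span under the applied load (×1/EI):
  at 1: point load 79.5 at a = 2: Pab(L + b)/(6LEI) = 381.6/EI
  at 2: point load 79.5 at a = 2: Pab(L + a)/(6LEI) = 254.4/EI
  at 1: UDL 18: wL³/(24EI) = 750/EI
  at 2: UDL 18: wL³/(24EI) = 750/EI
  θ_10 = 1132/EI,  θ_20 = 1004/EI
Flexibility coefficients: a unit moment at one end gives L/(3EI) there and L/(6EI) at the far end, so f₁₁ = f₂₂ = 3.333/EI and f₁₂ = f₂₁ = 1.667/EI.
Compatibility — zero rotation at each built-in end:
  3.333 M_1 + 1.667 M_2 = 1132
  1.667 M_1 + 3.333 M_2 = 1004
Solving the pair gives M_1 = 251.8 kN·m and M_2 = 175.4 kN·m (hogging).

M_1 = 251.8 kN·m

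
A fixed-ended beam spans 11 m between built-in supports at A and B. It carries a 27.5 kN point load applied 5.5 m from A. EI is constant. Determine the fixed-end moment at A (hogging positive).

M_A = 37.81 kN·m

Take the two fixed-end moments M_A, M_B as redundants; the released structure is the simple span AB.
End rotations of the released simple span under the applied load (×1/EI):
  at A: point load 27.5 at a = 5.5: Pab(L + b)/(6LEI) = 208/EI
  at B: point load 27.5 at a = 5.5: Pab(L + a)/(6LEI) = 208/EI
  θ_A0 = 208/EI,  θ_B0 = 208/EI
Flexibility coefficients: a unit moment at one end gives L/(3EI) there and L/(6EI) at the far end, so f₁₁ = f₂₂ = 3.667/EI and f₁₂ = f₂₁ = 1.833/EI.
Compatibility — zero rotation at each built-in end:
  3.667 M_A + 1.833 M_B = 208
  1.833 M_A + 3.667 M_B = 208
Solving the pair gives M_A = 37.81 kN·m and M_B = 37.81 kN·m (hogging).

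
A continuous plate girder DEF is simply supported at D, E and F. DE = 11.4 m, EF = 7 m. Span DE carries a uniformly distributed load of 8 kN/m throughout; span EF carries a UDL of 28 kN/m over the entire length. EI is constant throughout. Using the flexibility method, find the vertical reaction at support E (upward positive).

Insert a hinge at E; M_E is the redundant, and each span becomes simply supported.
End slopes at the hinge E, treating each span as simply supported:
  span DE: UDL 8: wL³/(24EI) = 493.8/EI
  span EF: UDL 28: wL³/(24EI) = 400.2/EI
  relative rotation θ_0 = (493.8 + 400.2)/EI = 894/EI
A unit hogging moment at E produces rotation L₁/(3EI) + L₂/(3EI) = 6.133/EI.
Slope continuity at E: θ_0 = M_E·6.133/EI, so M_E = 894/6.133 = 145.8 kN·m (hogging).
Span DE, ΣM about D with M_E applied at E: R_E^{DE}·11.4 = 519.8 + 145.8, so R_E^{DE} = 58.39 kN and R_D = 91.2 − 58.39 = 32.81 kN.
Span EF, ΣM about F: R_E^{EF}·7 = 686 + 145.8, so R_E^{EF} = 118.8 kN and R_F = 196 − 118.8 = 77.18 kN.
R_E = 58.39 + 118.8 = 177.2 kN.

R_E = 177.2 kN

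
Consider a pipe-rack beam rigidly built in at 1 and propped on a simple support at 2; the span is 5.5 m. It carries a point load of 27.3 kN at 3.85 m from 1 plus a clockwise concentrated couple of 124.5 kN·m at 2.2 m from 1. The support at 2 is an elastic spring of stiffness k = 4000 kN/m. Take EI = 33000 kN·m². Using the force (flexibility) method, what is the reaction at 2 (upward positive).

R_2 = 32.31 kN

Remove the prop at 2; the released (primary) structure is a cantilever built in at 1.
Downward deflection at the released point 2 due to the loads:
  point load 27.3 at a = 3.85: Pa²(3L − a)/(6EI) = 853.1/EI
  clockwise couple 124.5 at a = 2.2: M₀a(2L − a)/(2EI) = 1205/EI
  δ_0 = 2058/EI
Tip deflection under a unit load at 2: L³/(3EI) = 55.46/EI.
With EI = 33000 kN·m²: δ_0 = 0.062373 m and δ_{22} = 0.001681 m/kN.
Compatibility — the spring shortens by R_2/k under the reaction it provides: δ_0 − R_2·δ_{22} = R_2/k. With 1/k = 0.00025 m/kN, R_2 = δ_0 / (δ_{22} + 1/k) = 0.062373 / (0.001681 + 0.00025) = 32.31 kN.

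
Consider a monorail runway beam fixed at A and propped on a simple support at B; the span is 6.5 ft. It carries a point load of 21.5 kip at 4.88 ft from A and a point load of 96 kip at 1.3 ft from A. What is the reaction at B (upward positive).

R_B = 19 kip

Take the reaction at B as the redundant and release it; the primary structure is a cantilever fixed at A.
Free-end deflection of the primary structure under the applied loading (downward +):
  point load 21.5 at a = 4.88: Pa²(3L − a)/(6EI) = 1248/EI
  point load 96 at a = 1.3: Pa²(3L − a)/(6EI) = 492.1/EI
  δ_0 = 1740/EI
Tip deflection under a unit load at B: L³/(3EI) = 91.54/EI.
The prop prevents deflection at B: R_B = δ_0/δ_{BB} = 1740/91.54 = 19 kip.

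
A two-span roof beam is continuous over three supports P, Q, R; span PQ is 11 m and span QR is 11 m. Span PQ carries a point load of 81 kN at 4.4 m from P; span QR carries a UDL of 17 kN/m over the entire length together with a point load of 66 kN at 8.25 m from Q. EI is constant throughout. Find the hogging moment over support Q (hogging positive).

M_Q = 245.9 kN·m

Release continuity at Q by inserting a hinge; the redundant is the internal moment M_Q. The primary structure is two simply-supported spans PQ and QR.
Discontinuity in slope at Q on the released structure — sum the simple-span end rotations:
  span PQ: point load 81 at a = 4.4: Pab(L + a)/(6LEI) = 548.9/EI
  span QR: UDL 17: wL³/(24EI) = 942.8/EI
  span QR: point load 66 at a = 8.25: Pab(L + b)/(6LEI) = 312/EI
  relative rotation θ_0 = (548.9 + 1255)/EI = 1804/EI
A unit hogging moment at Q produces rotation L₁/(3EI) + L₂/(3EI) = 7.333/EI.
Compatibility: M_Q·(L₁+L₂)/(3EI) = θ_0, giving M_Q = 245.9 kN·m (hogging).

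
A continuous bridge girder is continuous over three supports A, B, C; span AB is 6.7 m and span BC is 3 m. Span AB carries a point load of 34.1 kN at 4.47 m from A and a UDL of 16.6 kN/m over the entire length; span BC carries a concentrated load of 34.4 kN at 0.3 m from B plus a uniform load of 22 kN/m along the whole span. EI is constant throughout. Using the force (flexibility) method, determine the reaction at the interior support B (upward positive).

Insert a hinge at B; M_B is the redundant, and each span becomes simply supported.
Discontinuity in slope at B on the released structure — sum the simple-span end rotations:
  span AB: point load 34.1 at a = 4.47: Pab(L + a)/(6LEI) = 94.45/EI
  span AB: UDL 16.6: wL³/(24EI) = 208/EI
  span BC: point load 34.4 at a = 0.3: Pab(L + b)/(6LEI) = 8.824/EI
  span BC: UDL 22: wL³/(24EI) = 24.75/EI
  relative rotation θ_0 = (302.5 + 33.57)/EI = 336/EI
A unit hogging moment at B produces rotation L₁/(3EI) + L₂/(3EI) = 3.233/EI.
Slope continuity at B: θ_0 = M_B·3.233/EI, so M_B = 336/3.233 = 103.9 kN·m (hogging).
Span AB, ΣM about A with M_B applied at B: R_B^{AB}·6.7 = 525 + 103.9, so R_B^{AB} = 93.87 kN and R_A = 145.3 − 93.87 = 51.45 kN.
Span BC, ΣM about C: R_B^{BC}·3 = 191.9 + 103.9, so R_B^{BC} = 98.6 kN and R_C = 100.4 − 98.6 = 1.796 kN.
R_B = 93.87 + 98.6 = 192.5 kN.

R_B = 192.5 kN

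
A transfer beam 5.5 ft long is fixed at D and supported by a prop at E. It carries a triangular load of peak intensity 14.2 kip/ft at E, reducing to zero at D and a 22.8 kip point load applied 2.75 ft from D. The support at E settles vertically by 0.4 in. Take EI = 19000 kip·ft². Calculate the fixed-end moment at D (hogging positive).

Remove the prop at E; the released (primary) structure is a cantilever built in at D.
Primary-structure tip deflection at E by superposition:
  triangular load, peak 14.2 at the free end: 11w₀L⁴/(120EI) = 1191/EI
  point load 22.8 at a = 2.75: Pa²(3L − a)/(6EI) = 395.1/EI
  δ_0 = 1586/EI
Tip deflection under a unit load at E: L³/(3EI) = 55.46/EI.
With EI = 19000 kip·ft²: δ_0 = 0.083487 ft and δ_{EE} = 0.002919 ft/kip.
Compatibility — the beam at E must follow the support down by 0.03333 ft: δ_0 − R_E·δ_{EE} = 0.03333, so R_E = (0.083487 − 0.03333)/0.002919 = 17.18 kip.
Moment equilibrium about D: M_D = Σ(load moments about D) − R_E·L = 205.9 − 17.18×5.5 = 111.4 kip·ft.

M_D = 111.4 kip·ft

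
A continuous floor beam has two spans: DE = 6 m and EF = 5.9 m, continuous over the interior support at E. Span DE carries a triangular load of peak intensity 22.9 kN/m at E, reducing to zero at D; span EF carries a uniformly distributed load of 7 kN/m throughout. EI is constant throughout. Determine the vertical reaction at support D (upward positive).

Take M_E as the redundant. Released structure: two simple spans DE and EF with a hinge at E.
Discontinuity in slope at E on the released structure — sum the simple-span end rotations:
  span DE: triangular load, peak 22.9: w₀L³/(45EI) = 109.9/EI
  span EF: UDL 7: wL³/(24EI) = 59.9/EI
  relative rotation θ_0 = (109.9 + 59.9)/EI = 169.8/EI
A unit hogging moment at E produces rotation L₁/(3EI) + L₂/(3EI) = 3.967/EI.
Slope continuity at E: θ_0 = M_E·3.967/EI, so M_E = 169.8/3.967 = 42.81 kN·m (hogging).
Span DE, ΣM about D with M_E applied at E: R_E^{DE}·6 = 274.8 + 42.81, so R_E^{DE} = 52.94 kN and R_D = 68.7 − 52.94 = 15.76 kN.

R_D = 15.76 kN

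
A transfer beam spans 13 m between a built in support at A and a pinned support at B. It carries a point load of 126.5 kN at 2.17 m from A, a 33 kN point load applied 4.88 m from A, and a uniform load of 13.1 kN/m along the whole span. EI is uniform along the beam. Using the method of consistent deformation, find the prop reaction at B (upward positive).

Remove the prop at B; the released (primary) structure is a cantilever built in at A.
Free-end deflection of the primary structure under the applied loading (downward +):
  point load 126.5 at a = 2.17: Pa²(3L − a)/(6EI) = 3656/EI
  point load 33 at a = 4.88: Pa²(3L − a)/(6EI) = 4469/EI
  UDL 13.1: wL⁴/(8EI) = 46769/EI
  δ_0 = 54894/EI
Flexibility coefficient — unit upward force at B: δ_{BB} = L³/(3EI) = 732.3/EI.
The prop prevents deflection at B: R_B = δ_0/δ_{BB} = 54894/732.3 = 74.96 kN.

R_B = 74.96 kN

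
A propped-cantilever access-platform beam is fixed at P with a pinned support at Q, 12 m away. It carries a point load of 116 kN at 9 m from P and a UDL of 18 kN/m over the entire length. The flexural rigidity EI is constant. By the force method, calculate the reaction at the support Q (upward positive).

Release the roller at Q. Primary structure: cantilever fixed at P.
Primary-structure tip deflection at Q by superposition:
  point load 116 at a = 9: Pa²(3L − a)/(6EI) = 42282/EI
  UDL 18: wL⁴/(8EI) = 46656/EI
  δ_0 = 88938/EI
Tip deflection under a unit load at Q: L³/(3EI) = 576/EI.
Compatibility at Q: δ_0 − R_Q·δ_{QQ} = 0, so R_Q = 88938/576 = 154.4 kN.

R_Q = 154.4 kN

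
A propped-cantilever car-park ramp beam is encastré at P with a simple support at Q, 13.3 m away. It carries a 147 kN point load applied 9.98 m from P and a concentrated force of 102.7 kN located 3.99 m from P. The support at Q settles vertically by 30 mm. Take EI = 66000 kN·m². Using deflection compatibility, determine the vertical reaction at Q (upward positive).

R_Q = 103.1 kN

Release the roller at Q. Primary structure: cantilever fixed at P.
Primary-structure tip deflection at Q by superposition:
  point load 147 at a = 9.98: Pa²(3L − a)/(6EI) = 73011/EI
  point load 102.7 at a = 3.99: Pa²(3L − a)/(6EI) = 9785/EI
  δ_0 = 82797/EI
Tip deflection under a unit load at Q: L³/(3EI) = 784.2/EI.
With EI = 66000 kN·m²: δ_0 = 1.2545 m and δ_{QQ} = 0.011882 m/kN.
Compatibility — the beam at Q must follow the support down by 0.03 m: δ_0 − R_Q·δ_{QQ} = 0.03, so R_Q = (1.2545 − 0.03)/0.011882 = 103.1 kN.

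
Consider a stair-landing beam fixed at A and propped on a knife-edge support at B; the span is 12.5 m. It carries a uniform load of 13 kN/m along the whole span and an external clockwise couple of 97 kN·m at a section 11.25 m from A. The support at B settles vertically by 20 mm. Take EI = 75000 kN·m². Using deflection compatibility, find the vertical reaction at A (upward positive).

Choose R_B as the redundant. The primary structure is the cantilever fixed at A.
Primary-structure tip deflection at B by superposition:
  UDL 13: wL⁴/(8EI) = 39673/EI
  clockwise couple 97 at a = 11.25: M₀a(2L − a)/(2EI) = 7502/EI
  δ_0 = 47175/EI
Tip deflection under a unit load at B: L³/(3EI) = 651/EI.
With EI = 75000 kN·m²: δ_0 = 0.629 m and δ_{BB} = 0.008681 m/kN.
Compatibility — the beam at B must follow the support down by 0.02 m: δ_0 − R_B·δ_{BB} = 0.02, so R_B = (0.629 − 0.02)/0.008681 = 70.16 kN.
Vertical equilibrium: R_A = ΣP − R_B = 162.5 − 70.16 = 92.34 kN.

R_A = 92.34 kN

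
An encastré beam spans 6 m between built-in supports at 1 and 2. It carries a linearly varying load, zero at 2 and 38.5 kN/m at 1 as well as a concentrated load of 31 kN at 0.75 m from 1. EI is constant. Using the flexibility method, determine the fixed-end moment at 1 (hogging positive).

Release both end moments; the primary structure is a simply-supported span 12 with redundants M_1 and M_2.
End rotations of the released simple span under the applied load (×1/EI):
  at 1: triangular load, peak 38.5: w₀L³/(45EI) = 184.8/EI
  at 2: triangular load, peak 38.5: 7w₀L³/(360EI) = 161.7/EI
  at 1: point load 31 at a = 0.75: Pab(L + b)/(6LEI) = 38.14/EI
  at 2: point load 31 at a = 0.75: Pab(L + a)/(6LEI) = 22.89/EI
  θ_10 = 222.9/EI,  θ_20 = 184.6/EI
Flexibility coefficients: a unit moment at one end gives L/(3EI) there and L/(6EI) at the far end, so f₁₁ = f₂₂ = 2/EI and f₁₂ = f₂₁ = 1/EI.
Compatibility — zero rotation at each built-in end:
  2 M_1 + 1 M_2 = 222.9
  1 M_1 + 2 M_2 = 184.6
Solving the pair gives M_1 = 87.1 kN·m and M_2 = 48.74 kN·m (hogging).

M_1 = 87.1 kN·m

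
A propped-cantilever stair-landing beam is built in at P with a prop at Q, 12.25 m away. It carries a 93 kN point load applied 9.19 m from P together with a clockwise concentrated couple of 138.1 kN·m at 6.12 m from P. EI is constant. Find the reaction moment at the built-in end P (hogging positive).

M_P = 116.2 kN·m

Choose R_Q as the redundant. The primary structure is the cantilever fixed at P.
Downward deflection at the released point Q due to the loads:
  point load 93 at a = 9.19: Pa²(3L − a)/(6EI) = 36078/EI
  clockwise couple 138.1 at a = 6.12: M₀a(2L − a)/(2EI) = 7767/EI
  δ_0 = 43845/EI
Flexibility coefficient — unit upward force at Q: δ_{QQ} = L³/(3EI) = 612.8/EI.
The prop prevents deflection at Q: R_Q = δ_0/δ_{QQ} = 43845/612.8 = 71.55 kN.
Moment equilibrium about P: M_P = Σ(load moments about P) − R_Q·L = 992.8 − 71.55×12.25 = 116.2 kN·m.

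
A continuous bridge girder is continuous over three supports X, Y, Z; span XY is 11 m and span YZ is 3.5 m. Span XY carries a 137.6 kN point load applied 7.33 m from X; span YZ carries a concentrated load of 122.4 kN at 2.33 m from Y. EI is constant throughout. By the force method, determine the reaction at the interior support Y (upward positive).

R_Y = 218.5 kN

Take M_Y as the redundant. Released structure: two simple spans XY and YZ with a hinge at Y.
Discontinuity in slope at Y on the released structure — sum the simple-span end rotations:
  span XY: point load 137.6 at a = 7.33: Pab(L + a)/(6LEI) = 1028/EI
  span YZ: point load 122.4 at a = 2.33: Pab(L + b)/(6LEI) = 74.2/EI
  relative rotation θ_0 = (1028 + 74.2)/EI = 1102/EI
A unit hogging moment at Y produces rotation L₁/(3EI) + L₂/(3EI) = 4.833/EI.
Compatibility: M_Y·(L₁+L₂)/(3EI) = θ_0, giving M_Y = 228 kN·m (hogging).
Span XY, ΣM about X with M_Y applied at Y: R_Y^{XY}·11 = 1009 + 228, so R_Y^{XY} = 112.4 kN and R_X = 137.6 − 112.4 = 25.18 kN.
Span YZ, ΣM about Z: R_Y^{YZ}·3.5 = 143.2 + 228, so R_Y^{YZ} = 106.1 kN and R_Z = 122.4 − 106.1 = 16.33 kN.
R_Y = 112.4 + 106.1 = 218.5 kN.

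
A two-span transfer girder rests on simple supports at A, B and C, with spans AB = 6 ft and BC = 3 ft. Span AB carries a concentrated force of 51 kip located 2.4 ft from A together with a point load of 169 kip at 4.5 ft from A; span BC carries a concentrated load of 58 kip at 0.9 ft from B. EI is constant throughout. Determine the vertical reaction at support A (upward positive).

Insert a hinge at B; M_B is the redundant, and each span becomes simply supported.
Discontinuity in slope at B on the released structure — sum the simple-span end rotations:
  span AB: point load 51 at a = 2.4: Pab(L + a)/(6LEI) = 102.8/EI
  span AB: point load 169 at a = 4.5: Pab(L + a)/(6LEI) = 332.7/EI
  span BC: point load 58 at a = 0.9: Pab(L + b)/(6LEI) = 31.06/EI
  relative rotation θ_0 = (435.5 + 31.06)/EI = 466.6/EI
A unit hogging moment at B produces rotation L₁/(3EI) + L₂/(3EI) = 3/EI.
Slope continuity at B: θ_0 = M_B·3/EI, so M_B = 466.6/3 = 155.5 kip·ft (hogging).
Span AB, ΣM about A with M_B applied at B: R_B^{AB}·6 = 882.9 + 155.5, so R_B^{AB} = 173.1 kip and R_A = 220 − 173.1 = 46.93 kip.

R_A = 46.93 kip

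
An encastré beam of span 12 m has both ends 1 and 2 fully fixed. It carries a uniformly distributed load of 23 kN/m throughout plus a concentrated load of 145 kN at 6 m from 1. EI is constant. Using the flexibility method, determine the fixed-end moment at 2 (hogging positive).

Take the two fixed-end moments M_1, M_2 as redundants; the released structure is the simple span 12.
On the primary (simply-supported) span, the end slopes from the loading are:
  at 1: UDL 23: wL³/(24EI) = 1656/EI
  at 2: UDL 23: wL³/(24EI) = 1656/EI
  at 1: point load 145 at a = 6: Pab(L + b)/(6LEI) = 1305/EI
  at 2: point load 145 at a = 6: Pab(L + a)/(6LEI) = 1305/EI
  θ_10 = 2961/EI,  θ_20 = 2961/EI
Flexibility coefficients: a unit moment at one end gives L/(3EI) there and L/(6EI) at the far end, so f₁₁ = f₂₂ = 4/EI and f₁₂ = f₂₁ = 2/EI.
Compatibility — zero rotation at each built-in end:
  4 M_1 + 2 M_2 = 2961
  2 M_1 + 4 M_2 = 2961
Solving the pair gives M_1 = 493.5 kN·m and M_2 = 493.5 kN·m (hogging).

M_2 = 493.5 kN·m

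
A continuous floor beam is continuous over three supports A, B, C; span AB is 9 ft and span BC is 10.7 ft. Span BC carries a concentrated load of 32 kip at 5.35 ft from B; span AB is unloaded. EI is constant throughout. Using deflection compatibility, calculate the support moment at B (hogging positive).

Take M_B as the redundant. Released structure: two simple spans AB and BC with a hinge at B.
Rotations at B on the released spans (each span's end-slope, ×1/EI):
  span BC: point load 32 at a = 5.35: Pab(L + b)/(6LEI) = 229/EI
  relative rotation θ_0 = (0 + 229)/EI = 229/EI
A unit hogging moment at B produces rotation L₁/(3EI) + L₂/(3EI) = 6.567/EI.
Slope continuity at B: θ_0 = M_B·6.567/EI, so M_B = 229/6.567 = 34.87 kip·ft (hogging).

M_B = 34.87 kip·ft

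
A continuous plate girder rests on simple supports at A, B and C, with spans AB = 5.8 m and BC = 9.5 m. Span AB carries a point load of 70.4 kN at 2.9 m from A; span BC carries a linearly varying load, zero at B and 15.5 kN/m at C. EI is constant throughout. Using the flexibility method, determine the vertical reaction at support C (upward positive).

Take M_B as the redundant. Released structure: two simple spans AB and BC with a hinge at B.
Discontinuity in slope at B on the released structure — sum the simple-span end rotations:
  span AB: point load 70.4 at a = 2.9: Pab(L + a)/(6LEI) = 148/EI
  span BC: triangular load, peak 15.5: 7w₀L³/(360EI) = 258.4/EI
  relative rotation θ_0 = (148 + 258.4)/EI = 406.4/EI
A unit hogging moment at B produces rotation L₁/(3EI) + L₂/(3EI) = 5.1/EI.
Slope continuity at B: θ_0 = M_B·5.1/EI, so M_B = 406.4/5.1 = 79.69 kN·m (hogging).
Span BC, ΣM about C: R_B^{BC}·9.5 = 233.1 + 79.69, so R_B^{BC} = 32.93 kN and R_C = 73.62 − 32.93 = 40.69 kN.

R_C = 40.69 kN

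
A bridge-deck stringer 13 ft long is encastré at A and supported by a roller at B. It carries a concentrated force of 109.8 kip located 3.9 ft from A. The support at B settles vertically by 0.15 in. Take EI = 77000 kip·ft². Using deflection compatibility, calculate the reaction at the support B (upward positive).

Take the reaction at B as the redundant and release it; the primary structure is a cantilever fixed at A.
Primary-structure tip deflection at B by superposition:
  point load 109.8 at a = 3.9: Pa²(3L − a)/(6EI) = 9770/EI
Flexibility coefficient — unit upward force at B: δ_{BB} = L³/(3EI) = 732.3/EI.
With EI = 77000 kip·ft²: δ_0 = 0.12688 ft and δ_{BB} = 0.009511 ft/kip.
Compatibility — the beam at B must follow the support down by 0.0125 ft: δ_0 − R_B·δ_{BB} = 0.0125, so R_B = (0.12688 − 0.0125)/0.009511 = 12.03 kip.

R_B = 12.03 kip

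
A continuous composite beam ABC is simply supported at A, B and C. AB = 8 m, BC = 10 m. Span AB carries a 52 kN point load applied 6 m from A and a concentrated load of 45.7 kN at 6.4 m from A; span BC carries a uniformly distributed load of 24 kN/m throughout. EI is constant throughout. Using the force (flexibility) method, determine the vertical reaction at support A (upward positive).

Take M_B as the redundant. Released structure: two simple spans AB and BC with a hinge at B.
End slopes at the hinge B, treating each span as simply supported:
  span AB: point load 52 at a = 6: Pab(L + a)/(6LEI) = 182/EI
  span AB: point load 45.7 at a = 6.4: Pab(L + a)/(6LEI) = 140.4/EI
  span BC: UDL 24: wL³/(24EI) = 1000/EI
  relative rotation θ_0 = (322.4 + 1000)/EI = 1322/EI
A unit hogging moment at B produces rotation L₁/(3EI) + L₂/(3EI) = 6/EI.
Compatibility: M_B·(L₁+L₂)/(3EI) = θ_0, giving M_B = 220.4 kN·m (hogging).
Span AB, ΣM about A with M_B applied at B: R_B^{AB}·8 = 604.5 + 220.4, so R_B^{AB} = 103.1 kN and R_A = 97.7 − 103.1 = -5.41 kN.

R_A = -5.41 kN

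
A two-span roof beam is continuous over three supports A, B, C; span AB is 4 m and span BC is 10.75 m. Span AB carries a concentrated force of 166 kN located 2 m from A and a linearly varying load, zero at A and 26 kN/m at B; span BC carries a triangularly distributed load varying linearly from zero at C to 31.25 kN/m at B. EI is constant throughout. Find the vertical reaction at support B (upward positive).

Take M_B as the redundant. Released structure: two simple spans AB and BC with a hinge at B.
End slopes at the hinge B, treating each span as simply supported:
  span AB: point load 166 at a = 2: Pab(L + a)/(6LEI) = 166/EI
  span AB: triangular load, peak 26: w₀L³/(45EI) = 36.98/EI
  span BC: triangular load, peak 31.25: w₀L³/(45EI) = 862.7/EI
  relative rotation θ_0 = (203 + 862.7)/EI = 1066/EI
A unit hogging moment at B produces rotation L₁/(3EI) + L₂/(3EI) = 4.917/EI.
Slope continuity at B: θ_0 = M_B·4.917/EI, so M_B = 1066/4.917 = 216.7 kN·m (hogging).
Span AB, ΣM about A with M_B applied at B: R_B^{AB}·4 = 470.7 + 216.7, so R_B^{AB} = 171.9 kN and R_A = 218 − 171.9 = 46.15 kN.
Span BC, ΣM about C: R_B^{BC}·10.75 = 1204 + 216.7, so R_B^{BC} = 132.1 kN and R_C = 168 − 132.1 = 35.83 kN.
R_B = 171.9 + 132.1 = 304 kN.

R_B = 304 kN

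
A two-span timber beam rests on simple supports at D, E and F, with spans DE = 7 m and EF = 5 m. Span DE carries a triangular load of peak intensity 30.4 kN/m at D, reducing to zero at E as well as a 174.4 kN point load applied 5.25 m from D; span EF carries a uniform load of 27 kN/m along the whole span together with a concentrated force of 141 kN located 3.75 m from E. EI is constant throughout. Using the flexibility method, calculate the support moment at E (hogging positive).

Insert a hinge at E; M_E is the redundant, and each span becomes simply supported.
Discontinuity in slope at E on the released structure — sum the simple-span end rotations:
  span DE: triangular load, peak 30.4: 7w₀L³/(360EI) = 202.8/EI
  span DE: point load 174.4 at a = 5.25: Pab(L + a)/(6LEI) = 467.3/EI
  span EF: UDL 27: wL³/(24EI) = 140.6/EI
  span EF: point load 141 at a = 3.75: Pab(L + b)/(6LEI) = 137.7/EI
  relative rotation θ_0 = (670.1 + 278.3)/EI = 948.4/EI
A unit hogging moment at E produces rotation L₁/(3EI) + L₂/(3EI) = 4/EI.
Compatibility: M_E·(L₁+L₂)/(3EI) = θ_0, giving M_E = 237.1 kN·m (hogging).

M_E = 237.1 kN·m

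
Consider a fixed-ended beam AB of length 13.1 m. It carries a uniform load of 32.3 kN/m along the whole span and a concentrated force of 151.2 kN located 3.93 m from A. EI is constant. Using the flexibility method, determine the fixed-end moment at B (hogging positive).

M_B = 586.7 kN·m

Take the two fixed-end moments M_A, M_B as redundants; the released structure is the simple span AB.
End rotations of the released simple span under the applied load (×1/EI):
  at A: UDL 32.3: wL³/(24EI) = 3026/EI
  at B: UDL 32.3: wL³/(24EI) = 3026/EI
  at A: point load 151.2 at a = 3.93: Pab(L + b)/(6LEI) = 1544/EI
  at B: point load 151.2 at a = 3.93: Pab(L + a)/(6LEI) = 1181/EI
  θ_A0 = 4569/EI,  θ_B0 = 4206/EI
Flexibility coefficients: a unit moment at one end gives L/(3EI) there and L/(6EI) at the far end, so f₁₁ = f₂₂ = 4.367/EI and f₁₂ = f₂₁ = 2.183/EI.
Compatibility — zero rotation at each built-in end:
  4.367 M_A + 2.183 M_B = 4569
  2.183 M_A + 4.367 M_B = 4206
Solving the pair gives M_A = 753.1 kN·m and M_B = 586.7 kN·m (hogging).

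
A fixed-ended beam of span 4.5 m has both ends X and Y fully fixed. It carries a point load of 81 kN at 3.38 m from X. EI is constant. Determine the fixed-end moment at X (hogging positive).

Release both end moments; the primary structure is a simply-supported span XY with redundants M_X and M_Y.
Simple-span end rotations at X and Y under the given loads:
  at X: point load 81 at a = 3.38: Pab(L + b)/(6LEI) = 63.83/EI
  at Y: point load 81 at a = 3.38: Pab(L + a)/(6LEI) = 89.49/EI
  θ_X0 = 63.83/EI,  θ_Y0 = 89.49/EI
Flexibility coefficients: a unit moment at one end gives L/(3EI) there and L/(6EI) at the far end, so f₁₁ = f₂₂ = 1.5/EI and f₁₂ = f₂₁ = 0.75/EI.
Compatibility — zero rotation at each built-in end:
  1.5 M_X + 0.75 M_Y = 63.83
  0.75 M_X + 1.5 M_Y = 89.49
Solving the pair gives M_X = 16.96 kN·m and M_Y = 51.18 kN·m (hogging).

M_X = 16.96 kN·m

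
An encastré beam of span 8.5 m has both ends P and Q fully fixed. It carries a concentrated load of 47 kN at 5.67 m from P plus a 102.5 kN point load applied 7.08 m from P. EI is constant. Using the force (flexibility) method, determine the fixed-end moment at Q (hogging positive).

M_Q = 160.2 kN·m

Release both end moments; the primary structure is a simply-supported span PQ with redundants M_P and M_Q.
On the primary (simply-supported) span, the end slopes from the loading are:
  at P: point load 47 at a = 5.67: Pab(L + b)/(6LEI) = 167.5/EI
  at Q: point load 47 at a = 5.67: Pab(L + a)/(6LEI) = 209.5/EI
  at P: point load 102.5 at a = 7.08: Pab(L + b)/(6LEI) = 200.4/EI
  at Q: point load 102.5 at a = 7.08: Pab(L + a)/(6LEI) = 314.8/EI
  θ_P0 = 368/EI,  θ_Q0 = 524.3/EI
Flexibility coefficients: a unit moment at one end gives L/(3EI) there and L/(6EI) at the far end, so f₁₁ = f₂₂ = 2.833/EI and f₁₂ = f₂₁ = 1.417/EI.
Compatibility — zero rotation at each built-in end:
  2.833 M_P + 1.417 M_Q = 368
  1.417 M_P + 2.833 M_Q = 524.3
Solving the pair gives M_P = 49.79 kN·m and M_Q = 160.2 kN·m (hogging).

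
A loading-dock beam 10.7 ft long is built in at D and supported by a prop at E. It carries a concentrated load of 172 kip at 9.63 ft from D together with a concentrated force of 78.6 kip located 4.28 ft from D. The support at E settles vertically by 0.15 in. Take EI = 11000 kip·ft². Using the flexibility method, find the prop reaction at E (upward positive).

R_E = 162.3 kip

Choose R_E as the redundant. The primary structure is the cantilever fixed at D.
Downward deflection at the released point E due to the loads:
  point load 172 at a = 9.63: Pa²(3L − a)/(6EI) = 59736/EI
  point load 78.6 at a = 4.28: Pa²(3L − a)/(6EI) = 6676/EI
  δ_0 = 66412/EI
Flexibility coefficient — unit upward force at E: δ_{EE} = L³/(3EI) = 408.3/EI.
With EI = 11000 kip·ft²: δ_0 = 6.0374 ft and δ_{EE} = 0.037123 ft/kip.
Compatibility — the beam at E must follow the support down by 0.0125 ft: δ_0 − R_E·δ_{EE} = 0.0125, so R_E = (6.0374 − 0.0125)/0.037123 = 162.3 kip.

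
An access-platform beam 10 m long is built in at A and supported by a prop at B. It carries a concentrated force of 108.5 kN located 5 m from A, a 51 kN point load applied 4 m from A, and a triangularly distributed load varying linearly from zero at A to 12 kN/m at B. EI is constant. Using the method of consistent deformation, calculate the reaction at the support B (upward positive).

R_B = 77.51 kN

Choose R_B as the redundant. The primary structure is the cantilever fixed at A.
Primary-structure tip deflection at B by superposition:
  point load 108.5 at a = 5: Pa²(3L − a)/(6EI) = 11302/EI
  point load 51 at a = 4: Pa²(3L − a)/(6EI) = 3536/EI
  triangular load, peak 12 at the free end: 11w₀L⁴/(120EI) = 11000/EI
  δ_0 = 25838/EI
Tip deflection under a unit load at B: L³/(3EI) = 333.3/EI.
Compatibility at B: δ_0 − R_B·δ_{BB} = 0, so R_B = 25838/333.3 = 77.51 kN.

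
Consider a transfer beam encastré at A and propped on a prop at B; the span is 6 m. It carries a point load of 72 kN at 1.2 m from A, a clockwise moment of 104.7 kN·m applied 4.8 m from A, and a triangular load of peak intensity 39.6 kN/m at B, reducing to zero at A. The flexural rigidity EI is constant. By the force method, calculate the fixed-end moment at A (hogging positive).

Release the roller at B. Primary structure: cantilever fixed at A.
Primary-structure tip deflection at B by superposition:
  point load 72 at a = 1.2: Pa²(3L − a)/(6EI) = 290.3/EI
  clockwise couple 104.7 at a = 4.8: M₀a(2L − a)/(2EI) = 1809/EI
  triangular load, peak 39.6 at the free end: 11w₀L⁴/(120EI) = 4704/EI
  δ_0 = 6804/EI
Tip deflection under a unit load at B: L³/(3EI) = 72/EI.
Compatibility at B: δ_0 − R_B·δ_{BB} = 0, so R_B = 6804/72 = 94.5 kN.
Moment equilibrium about A: M_A = Σ(load moments about A) − R_B·L = 666.3 − 94.5×6 = 99.3 kN·m.

M_A = 99.3 kN·m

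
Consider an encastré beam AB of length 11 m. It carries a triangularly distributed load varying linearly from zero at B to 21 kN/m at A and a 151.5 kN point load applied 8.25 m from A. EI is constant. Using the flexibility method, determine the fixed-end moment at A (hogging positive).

Release both end moments; the primary structure is a simply-supported span AB with redundants M_A and M_B.
Simple-span end rotations at A and B under the given loads:
  at A: triangular load, peak 21: w₀L³/(45EI) = 621.1/EI
  at B: triangular load, peak 21: 7w₀L³/(360EI) = 543.5/EI
  at A: point load 151.5 at a = 8.25: Pab(L + b)/(6LEI) = 716.1/EI
  at B: point load 151.5 at a = 8.25: Pab(L + a)/(6LEI) = 1003/EI
  θ_A0 = 1337/EI,  θ_B0 = 1546/EI
Flexibility coefficients: a unit moment at one end gives L/(3EI) there and L/(6EI) at the far end, so f₁₁ = f₂₂ = 3.667/EI and f₁₂ = f₂₁ = 1.833/EI.
Compatibility — zero rotation at each built-in end:
  3.667 M_A + 1.833 M_B = 1337
  1.833 M_A + 3.667 M_B = 1546
Solving the pair gives M_A = 205.2 kN·m and M_B = 319.1 kN·m (hogging).

M_A = 205.2 kN·m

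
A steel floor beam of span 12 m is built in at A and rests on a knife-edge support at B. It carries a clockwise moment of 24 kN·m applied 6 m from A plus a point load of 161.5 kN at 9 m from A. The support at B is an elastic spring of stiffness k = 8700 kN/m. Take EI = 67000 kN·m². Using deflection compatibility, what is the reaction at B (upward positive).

R_B = 103.1 kN

Choose R_B as the redundant. The primary structure is the cantilever fixed at A.
Deflection at B on the released cantilever, summing each load's contribution:
  clockwise couple 24 at a = 6: M₀a(2L − a)/(2EI) = 1296/EI
  point load 161.5 at a = 9: Pa²(3L − a)/(6EI) = 58867/EI
  δ_0 = 60163/EI
Tip deflection under a unit load at B: L³/(3EI) = 576/EI.
With EI = 67000 kN·m²: δ_0 = 0.89795 m and δ_{BB} = 0.008597 m/kN.
Compatibility — the spring shortens by R_B/k under the reaction it provides: δ_0 − R_B·δ_{BB} = R_B/k. With 1/k = 0.000115 m/kN, R_B = δ_0 / (δ_{BB} + 1/k) = 0.89795 / (0.008597 + 0.000115) = 103.1 kN.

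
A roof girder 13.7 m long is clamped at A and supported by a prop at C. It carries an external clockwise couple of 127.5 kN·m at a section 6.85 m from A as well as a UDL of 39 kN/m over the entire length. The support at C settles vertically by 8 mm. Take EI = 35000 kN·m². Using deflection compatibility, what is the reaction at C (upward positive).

R_C = 210.5 kN

Remove the prop at C; the released (primary) structure is a cantilever built in at A.
Primary-structure tip deflection at C by superposition:
  clockwise couple 127.5 at a = 6.85: M₀a(2L − a)/(2EI) = 8974/EI
  UDL 39: wL⁴/(8EI) = 171734/EI
  δ_0 = 180708/EI
Flexibility coefficient — unit upward force at C: δ_{CC} = L³/(3EI) = 857.1/EI.
With EI = 35000 kN·m²: δ_0 = 5.1631 m and δ_{CC} = 0.024489 m/kN.
Compatibility — the beam at C must follow the support down by 0.008 m: δ_0 − R_C·δ_{CC} = 0.008, so R_C = (5.1631 − 0.008)/0.024489 = 210.5 kN.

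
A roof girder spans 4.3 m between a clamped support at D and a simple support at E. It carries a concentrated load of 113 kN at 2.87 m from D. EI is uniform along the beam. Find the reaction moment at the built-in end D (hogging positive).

M_D = 71.86 kN·m

Choose R_E as the redundant. The primary structure is the cantilever fixed at D.
Downward deflection at the released point E due to the loads:
  point load 113 at a = 2.87: Pa²(3L − a)/(6EI) = 1556/EI
Flexibility coefficient — unit upward force at E: δ_{EE} = L³/(3EI) = 26.5/EI.
The prop prevents deflection at E: R_E = δ_0/δ_{EE} = 1556/26.5 = 58.71 kN.
Moment equilibrium about D: M_D = Σ(load moments about D) − R_E·L = 324.3 − 58.71×4.3 = 71.86 kN·m.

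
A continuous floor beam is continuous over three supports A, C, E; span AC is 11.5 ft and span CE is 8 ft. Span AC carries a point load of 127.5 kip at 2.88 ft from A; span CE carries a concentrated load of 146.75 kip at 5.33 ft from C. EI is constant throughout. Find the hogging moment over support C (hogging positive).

Take M_C as the redundant. Released structure: two simple spans AC and CE with a hinge at C.
End slopes at the hinge C, treating each span as simply supported:
  span AC: point load 127.5 at a = 2.88: Pab(L + a)/(6LEI) = 659.7/EI
  span CE: point load 146.75 at a = 5.33: Pab(L + b)/(6LEI) = 464.2/EI
  relative rotation θ_0 = (659.7 + 464.2)/EI = 1124/EI
A unit hogging moment at C produces rotation L₁/(3EI) + L₂/(3EI) = 6.5/EI.
Slope continuity at C: θ_0 = M_C·6.5/EI, so M_C = 1124/6.5 = 172.9 kip·ft (hogging).

M_C = 172.9 kip·ft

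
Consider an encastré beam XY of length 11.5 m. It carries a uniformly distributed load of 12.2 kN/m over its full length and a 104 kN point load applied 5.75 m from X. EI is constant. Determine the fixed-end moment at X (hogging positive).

Take the two fixed-end moments M_X, M_Y as redundants; the released structure is the simple span XY.
End rotations of the released simple span under the applied load (×1/EI):
  at X: UDL 12.2: wL³/(24EI) = 773.1/EI
  at Y: UDL 12.2: wL³/(24EI) = 773.1/EI
  at X: point load 104 at a = 5.75: Pab(L + b)/(6LEI) = 859.6/EI
  at Y: point load 104 at a = 5.75: Pab(L + a)/(6LEI) = 859.6/EI
  θ_X0 = 1633/EI,  θ_Y0 = 1633/EI
Flexibility coefficients: a unit moment at one end gives L/(3EI) there and L/(6EI) at the far end, so f₁₁ = f₂₂ = 3.833/EI and f₁₂ = f₂₁ = 1.917/EI.
Compatibility — zero rotation at each built-in end:
  3.833 M_X + 1.917 M_Y = 1633
  1.917 M_X + 3.833 M_Y = 1633
Solving the pair gives M_X = 284 kN·m and M_Y = 284 kN·m (hogging).

M_X = 284 kN·m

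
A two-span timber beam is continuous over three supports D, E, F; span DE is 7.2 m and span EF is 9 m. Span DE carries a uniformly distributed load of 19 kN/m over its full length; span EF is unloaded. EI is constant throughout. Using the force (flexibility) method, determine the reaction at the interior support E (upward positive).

Release continuity at E by inserting a hinge; the redundant is the internal moment M_E. The primary structure is two simply-supported spans DE and EF.
End slopes at the hinge E, treating each span as simply supported:
  span DE: UDL 19: wL³/(24EI) = 295.5/EI
  relative rotation θ_0 = (295.5 + 0)/EI = 295.5/EI
A unit hogging moment at E produces rotation L₁/(3EI) + L₂/(3EI) = 5.4/EI.
Slope continuity at E: θ_0 = M_E·5.4/EI, so M_E = 295.5/5.4 = 54.72 kN·m (hogging).
Span DE, ΣM about D with M_E applied at E: R_E^{DE}·7.2 = 492.5 + 54.72, so R_E^{DE} = 76 kN and R_D = 136.8 − 76 = 60.8 kN.
Span EF, ΣM about F: R_E^{EF}·9 = 0 + 54.72, so R_E^{EF} = 6.08 kN and R_F = 0 − 6.08 = -6.08 kN.
R_E = 76 + 6.08 = 82.08 kN.

R_E = 82.08 kN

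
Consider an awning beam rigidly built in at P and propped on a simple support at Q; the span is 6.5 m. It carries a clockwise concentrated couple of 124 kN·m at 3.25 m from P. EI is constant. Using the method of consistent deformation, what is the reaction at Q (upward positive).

Take the reaction at Q as the redundant and release it; the primary structure is a cantilever fixed at P.
Deflection at Q on the released cantilever, summing each load's contribution:
  clockwise couple 124 at a = 3.25: M₀a(2L − a)/(2EI) = 1965/EI
Flexibility coefficient — unit upward force at Q: δ_{QQ} = L³/(3EI) = 91.54/EI.
Compatibility at Q: δ_0 − R_Q·δ_{QQ} = 0, so R_Q = 1965/91.54 = 21.46 kN.

R_Q = 21.46 kN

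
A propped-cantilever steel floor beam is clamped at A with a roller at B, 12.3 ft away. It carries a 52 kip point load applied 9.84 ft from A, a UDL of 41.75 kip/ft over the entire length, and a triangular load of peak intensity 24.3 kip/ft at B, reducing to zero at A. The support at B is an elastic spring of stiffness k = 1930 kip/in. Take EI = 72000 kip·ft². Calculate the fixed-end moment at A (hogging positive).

M_A = 1084 kip·ft

Remove the prop at B; the released (primary) structure is a cantilever built in at A.
Free-end deflection of the primary structure under the applied loading (downward +):
  point load 52 at a = 9.84: Pa²(3L − a)/(6EI) = 22708/EI
  UDL 41.75: wL⁴/(8EI) = 119450/EI
  triangular load, peak 24.3 at the free end: 11w₀L⁴/(120EI) = 50984/EI
  δ_0 = 193142/EI
Tip deflection under a unit load at B: L³/(3EI) = 620.3/EI.
With EI = 72000 kip·ft²: δ_0 = 2.6825 ft and δ_{BB} = 0.008615 ft/kip.
Compatibility — the spring shortens by R_B/k under the reaction it provides: δ_0 − R_B·δ_{BB} = R_B/k. With 1/k = 1/(1930×12) ft/kip = 0.000043 ft/kip, R_B = δ_0 / (δ_{BB} + 1/k) = 2.6825 / (0.008615 + 0.000043) = 309.8 kip.
Moment equilibrium about A: M_A = Σ(load moments about A) − R_B·L = 4895 − 309.8×12.3 = 1084 kip·ft.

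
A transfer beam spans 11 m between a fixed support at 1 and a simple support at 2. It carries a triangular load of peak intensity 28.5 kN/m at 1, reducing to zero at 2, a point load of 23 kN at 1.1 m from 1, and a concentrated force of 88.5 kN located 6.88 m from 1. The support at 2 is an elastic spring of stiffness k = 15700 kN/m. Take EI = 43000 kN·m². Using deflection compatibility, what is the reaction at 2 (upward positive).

Release the roller at 2. Primary structure: cantilever fixed at 1.
Downward deflection at the released point 2 due to the loads:
  triangular load, peak 28.5 at the fixed end: w₀L⁴/(30EI) = 13909/EI
  point load 23 at a = 1.1: Pa²(3L − a)/(6EI) = 148/EI
  point load 88.5 at a = 6.88: Pa²(3L − a)/(6EI) = 18237/EI
  δ_0 = 32293/EI
Tip deflection under a unit load at 2: L³/(3EI) = 443.7/EI.
With EI = 43000 kN·m²: δ_0 = 0.75101 m and δ_{22} = 0.010318 m/kN.
Compatibility — the spring shortens by R_2/k under the reaction it provides: δ_0 − R_2·δ_{22} = R_2/k. With 1/k = 0.000064 m/kN, R_2 = δ_0 / (δ_{22} + 1/k) = 0.75101 / (0.010318 + 0.000064) = 72.34 kN.

R_2 = 72.34 kN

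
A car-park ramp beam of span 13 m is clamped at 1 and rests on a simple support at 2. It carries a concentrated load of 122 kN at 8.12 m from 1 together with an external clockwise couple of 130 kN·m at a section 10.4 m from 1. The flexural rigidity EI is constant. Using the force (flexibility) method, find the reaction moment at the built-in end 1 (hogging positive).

Release the roller at 2. Primary structure: cantilever fixed at 1.
Free-end deflection of the primary structure under the applied loading (downward +):
  point load 122 at a = 8.12: Pa²(3L − a)/(6EI) = 41400/EI
  clockwise couple 130 at a = 10.4: M₀a(2L − a)/(2EI) = 10546/EI
  δ_0 = 51945/EI
Flexibility coefficient — unit upward force at 2: δ_{22} = L³/(3EI) = 732.3/EI.
The prop prevents deflection at 2: R_2 = δ_0/δ_{22} = 51945/732.3 = 70.93 kN.
Moment equilibrium about 1: M_1 = Σ(load moments about 1) − R_2·L = 1121 − 70.93×13 = 198.5 kN·m.

M_1 = 198.5 kN·m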